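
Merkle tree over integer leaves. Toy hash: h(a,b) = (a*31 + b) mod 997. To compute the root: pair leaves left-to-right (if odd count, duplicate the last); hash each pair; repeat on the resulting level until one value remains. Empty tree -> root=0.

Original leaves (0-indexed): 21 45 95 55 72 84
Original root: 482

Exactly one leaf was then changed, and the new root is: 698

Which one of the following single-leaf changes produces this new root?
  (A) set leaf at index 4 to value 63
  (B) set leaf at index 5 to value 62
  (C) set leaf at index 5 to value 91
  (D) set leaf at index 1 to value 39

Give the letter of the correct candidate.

Original leaves: [21, 45, 95, 55, 72, 84]
Target new root: 698
Try each candidate change and compute the resulting root:
Candidate A: set leaf[4] = 63 -> leaves = [21, 45, 95, 55, 63, 84]
  L0: [21, 45, 95, 55, 63, 84]
  L1: h(21,45)=(21*31+45)%997=696 h(95,55)=(95*31+55)%997=9 h(63,84)=(63*31+84)%997=43 -> [696, 9, 43]
  L2: h(696,9)=(696*31+9)%997=648 h(43,43)=(43*31+43)%997=379 -> [648, 379]
  L3: h(648,379)=(648*31+379)%997=527 -> [527]
  root = 527 != target 698
Candidate B: set leaf[5] = 62 -> leaves = [21, 45, 95, 55, 72, 62]
  L0: [21, 45, 95, 55, 72, 62]
  L1: h(21,45)=(21*31+45)%997=696 h(95,55)=(95*31+55)%997=9 h(72,62)=(72*31+62)%997=300 -> [696, 9, 300]
  L2: h(696,9)=(696*31+9)%997=648 h(300,300)=(300*31+300)%997=627 -> [648, 627]
  L3: h(648,627)=(648*31+627)%997=775 -> [775]
  root = 775 != target 698
Candidate C: set leaf[5] = 91 -> leaves = [21, 45, 95, 55, 72, 91]
  L0: [21, 45, 95, 55, 72, 91]
  L1: h(21,45)=(21*31+45)%997=696 h(95,55)=(95*31+55)%997=9 h(72,91)=(72*31+91)%997=329 -> [696, 9, 329]
  L2: h(696,9)=(696*31+9)%997=648 h(329,329)=(329*31+329)%997=558 -> [648, 558]
  L3: h(648,558)=(648*31+558)%997=706 -> [706]
  root = 706 != target 698
Candidate D: set leaf[1] = 39 -> leaves = [21, 39, 95, 55, 72, 84]
  L0: [21, 39, 95, 55, 72, 84]
  L1: h(21,39)=(21*31+39)%997=690 h(95,55)=(95*31+55)%997=9 h(72,84)=(72*31+84)%997=322 -> [690, 9, 322]
  L2: h(690,9)=(690*31+9)%997=462 h(322,322)=(322*31+322)%997=334 -> [462, 334]
  L3: h(462,334)=(462*31+334)%997=698 -> [698]
  root = 698 == target 698  ** MATCH **
Candidate D produces the target root.

Answer: D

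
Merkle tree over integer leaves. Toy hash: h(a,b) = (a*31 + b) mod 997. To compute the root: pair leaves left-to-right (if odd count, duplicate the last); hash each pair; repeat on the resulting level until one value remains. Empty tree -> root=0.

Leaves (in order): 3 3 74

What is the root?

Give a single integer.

L0: [3, 3, 74]
L1: h(3,3)=(3*31+3)%997=96 h(74,74)=(74*31+74)%997=374 -> [96, 374]
L2: h(96,374)=(96*31+374)%997=359 -> [359]

Answer: 359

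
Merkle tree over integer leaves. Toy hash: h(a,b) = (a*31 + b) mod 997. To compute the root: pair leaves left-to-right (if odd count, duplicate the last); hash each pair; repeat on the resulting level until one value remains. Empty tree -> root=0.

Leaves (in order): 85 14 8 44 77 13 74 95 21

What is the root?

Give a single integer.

L0: [85, 14, 8, 44, 77, 13, 74, 95, 21]
L1: h(85,14)=(85*31+14)%997=655 h(8,44)=(8*31+44)%997=292 h(77,13)=(77*31+13)%997=406 h(74,95)=(74*31+95)%997=395 h(21,21)=(21*31+21)%997=672 -> [655, 292, 406, 395, 672]
L2: h(655,292)=(655*31+292)%997=657 h(406,395)=(406*31+395)%997=20 h(672,672)=(672*31+672)%997=567 -> [657, 20, 567]
L3: h(657,20)=(657*31+20)%997=447 h(567,567)=(567*31+567)%997=198 -> [447, 198]
L4: h(447,198)=(447*31+198)%997=97 -> [97]

Answer: 97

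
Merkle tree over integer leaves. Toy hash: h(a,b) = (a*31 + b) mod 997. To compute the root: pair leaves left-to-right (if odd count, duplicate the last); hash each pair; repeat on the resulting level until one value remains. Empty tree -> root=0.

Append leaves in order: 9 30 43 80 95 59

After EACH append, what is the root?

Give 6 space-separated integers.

After append 9 (leaves=[9]):
  L0: [9]
  root=9
After append 30 (leaves=[9, 30]):
  L0: [9, 30]
  L1: h(9,30)=(9*31+30)%997=309 -> [309]
  root=309
After append 43 (leaves=[9, 30, 43]):
  L0: [9, 30, 43]
  L1: h(9,30)=(9*31+30)%997=309 h(43,43)=(43*31+43)%997=379 -> [309, 379]
  L2: h(309,379)=(309*31+379)%997=985 -> [985]
  root=985
After append 80 (leaves=[9, 30, 43, 80]):
  L0: [9, 30, 43, 80]
  L1: h(9,30)=(9*31+30)%997=309 h(43,80)=(43*31+80)%997=416 -> [309, 416]
  L2: h(309,416)=(309*31+416)%997=25 -> [25]
  root=25
After append 95 (leaves=[9, 30, 43, 80, 95]):
  L0: [9, 30, 43, 80, 95]
  L1: h(9,30)=(9*31+30)%997=309 h(43,80)=(43*31+80)%997=416 h(95,95)=(95*31+95)%997=49 -> [309, 416, 49]
  L2: h(309,416)=(309*31+416)%997=25 h(49,49)=(49*31+49)%997=571 -> [25, 571]
  L3: h(25,571)=(25*31+571)%997=349 -> [349]
  root=349
After append 59 (leaves=[9, 30, 43, 80, 95, 59]):
  L0: [9, 30, 43, 80, 95, 59]
  L1: h(9,30)=(9*31+30)%997=309 h(43,80)=(43*31+80)%997=416 h(95,59)=(95*31+59)%997=13 -> [309, 416, 13]
  L2: h(309,416)=(309*31+416)%997=25 h(13,13)=(13*31+13)%997=416 -> [25, 416]
  L3: h(25,416)=(25*31+416)%997=194 -> [194]
  root=194

Answer: 9 309 985 25 349 194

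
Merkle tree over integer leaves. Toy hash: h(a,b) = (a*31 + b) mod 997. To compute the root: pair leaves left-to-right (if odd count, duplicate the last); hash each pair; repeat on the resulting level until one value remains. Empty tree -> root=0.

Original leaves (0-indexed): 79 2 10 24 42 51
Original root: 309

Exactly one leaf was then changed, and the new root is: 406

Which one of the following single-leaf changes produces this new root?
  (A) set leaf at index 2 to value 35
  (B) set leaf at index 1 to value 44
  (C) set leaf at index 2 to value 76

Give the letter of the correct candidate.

Answer: A

Derivation:
Original leaves: [79, 2, 10, 24, 42, 51]
Target new root: 406
Try each candidate change and compute the resulting root:
Candidate A: set leaf[2] = 35 -> leaves = [79, 2, 35, 24, 42, 51]
  L0: [79, 2, 35, 24, 42, 51]
  L1: h(79,2)=(79*31+2)%997=457 h(35,24)=(35*31+24)%997=112 h(42,51)=(42*31+51)%997=356 -> [457, 112, 356]
  L2: h(457,112)=(457*31+112)%997=321 h(356,356)=(356*31+356)%997=425 -> [321, 425]
  L3: h(321,425)=(321*31+425)%997=406 -> [406]
  root = 406 == target 406  ** MATCH **
Candidate B: set leaf[1] = 44 -> leaves = [79, 44, 10, 24, 42, 51]
  L0: [79, 44, 10, 24, 42, 51]
  L1: h(79,44)=(79*31+44)%997=499 h(10,24)=(10*31+24)%997=334 h(42,51)=(42*31+51)%997=356 -> [499, 334, 356]
  L2: h(499,334)=(499*31+334)%997=848 h(356,356)=(356*31+356)%997=425 -> [848, 425]
  L3: h(848,425)=(848*31+425)%997=791 -> [791]
  root = 791 != target 406
Candidate C: set leaf[2] = 76 -> leaves = [79, 2, 76, 24, 42, 51]
  L0: [79, 2, 76, 24, 42, 51]
  L1: h(79,2)=(79*31+2)%997=457 h(76,24)=(76*31+24)%997=386 h(42,51)=(42*31+51)%997=356 -> [457, 386, 356]
  L2: h(457,386)=(457*31+386)%997=595 h(356,356)=(356*31+356)%997=425 -> [595, 425]
  L3: h(595,425)=(595*31+425)%997=924 -> [924]
  root = 924 != target 406
Candidate A produces the target root.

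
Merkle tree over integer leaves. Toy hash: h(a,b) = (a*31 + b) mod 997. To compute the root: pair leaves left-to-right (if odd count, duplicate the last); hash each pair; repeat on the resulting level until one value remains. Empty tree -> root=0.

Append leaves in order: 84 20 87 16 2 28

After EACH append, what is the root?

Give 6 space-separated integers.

After append 84 (leaves=[84]):
  L0: [84]
  root=84
After append 20 (leaves=[84, 20]):
  L0: [84, 20]
  L1: h(84,20)=(84*31+20)%997=630 -> [630]
  root=630
After append 87 (leaves=[84, 20, 87]):
  L0: [84, 20, 87]
  L1: h(84,20)=(84*31+20)%997=630 h(87,87)=(87*31+87)%997=790 -> [630, 790]
  L2: h(630,790)=(630*31+790)%997=380 -> [380]
  root=380
After append 16 (leaves=[84, 20, 87, 16]):
  L0: [84, 20, 87, 16]
  L1: h(84,20)=(84*31+20)%997=630 h(87,16)=(87*31+16)%997=719 -> [630, 719]
  L2: h(630,719)=(630*31+719)%997=309 -> [309]
  root=309
After append 2 (leaves=[84, 20, 87, 16, 2]):
  L0: [84, 20, 87, 16, 2]
  L1: h(84,20)=(84*31+20)%997=630 h(87,16)=(87*31+16)%997=719 h(2,2)=(2*31+2)%997=64 -> [630, 719, 64]
  L2: h(630,719)=(630*31+719)%997=309 h(64,64)=(64*31+64)%997=54 -> [309, 54]
  L3: h(309,54)=(309*31+54)%997=660 -> [660]
  root=660
After append 28 (leaves=[84, 20, 87, 16, 2, 28]):
  L0: [84, 20, 87, 16, 2, 28]
  L1: h(84,20)=(84*31+20)%997=630 h(87,16)=(87*31+16)%997=719 h(2,28)=(2*31+28)%997=90 -> [630, 719, 90]
  L2: h(630,719)=(630*31+719)%997=309 h(90,90)=(90*31+90)%997=886 -> [309, 886]
  L3: h(309,886)=(309*31+886)%997=495 -> [495]
  root=495

Answer: 84 630 380 309 660 495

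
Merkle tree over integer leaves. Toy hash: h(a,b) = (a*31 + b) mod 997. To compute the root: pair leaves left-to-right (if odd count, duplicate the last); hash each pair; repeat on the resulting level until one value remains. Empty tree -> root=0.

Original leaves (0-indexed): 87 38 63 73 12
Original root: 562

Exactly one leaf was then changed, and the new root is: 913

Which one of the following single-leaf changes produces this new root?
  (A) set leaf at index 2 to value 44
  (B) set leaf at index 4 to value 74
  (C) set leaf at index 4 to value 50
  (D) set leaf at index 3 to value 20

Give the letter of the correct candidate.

Original leaves: [87, 38, 63, 73, 12]
Target new root: 913
Try each candidate change and compute the resulting root:
Candidate A: set leaf[2] = 44 -> leaves = [87, 38, 44, 73, 12]
  L0: [87, 38, 44, 73, 12]
  L1: h(87,38)=(87*31+38)%997=741 h(44,73)=(44*31+73)%997=440 h(12,12)=(12*31+12)%997=384 -> [741, 440, 384]
  L2: h(741,440)=(741*31+440)%997=480 h(384,384)=(384*31+384)%997=324 -> [480, 324]
  L3: h(480,324)=(480*31+324)%997=249 -> [249]
  root = 249 != target 913
Candidate B: set leaf[4] = 74 -> leaves = [87, 38, 63, 73, 74]
  L0: [87, 38, 63, 73, 74]
  L1: h(87,38)=(87*31+38)%997=741 h(63,73)=(63*31+73)%997=32 h(74,74)=(74*31+74)%997=374 -> [741, 32, 374]
  L2: h(741,32)=(741*31+32)%997=72 h(374,374)=(374*31+374)%997=4 -> [72, 4]
  L3: h(72,4)=(72*31+4)%997=242 -> [242]
  root = 242 != target 913
Candidate C: set leaf[4] = 50 -> leaves = [87, 38, 63, 73, 50]
  L0: [87, 38, 63, 73, 50]
  L1: h(87,38)=(87*31+38)%997=741 h(63,73)=(63*31+73)%997=32 h(50,50)=(50*31+50)%997=603 -> [741, 32, 603]
  L2: h(741,32)=(741*31+32)%997=72 h(603,603)=(603*31+603)%997=353 -> [72, 353]
  L3: h(72,353)=(72*31+353)%997=591 -> [591]
  root = 591 != target 913
Candidate D: set leaf[3] = 20 -> leaves = [87, 38, 63, 20, 12]
  L0: [87, 38, 63, 20, 12]
  L1: h(87,38)=(87*31+38)%997=741 h(63,20)=(63*31+20)%997=976 h(12,12)=(12*31+12)%997=384 -> [741, 976, 384]
  L2: h(741,976)=(741*31+976)%997=19 h(384,384)=(384*31+384)%997=324 -> [19, 324]
  L3: h(19,324)=(19*31+324)%997=913 -> [913]
  root = 913 == target 913  ** MATCH **
Candidate D produces the target root.

Answer: D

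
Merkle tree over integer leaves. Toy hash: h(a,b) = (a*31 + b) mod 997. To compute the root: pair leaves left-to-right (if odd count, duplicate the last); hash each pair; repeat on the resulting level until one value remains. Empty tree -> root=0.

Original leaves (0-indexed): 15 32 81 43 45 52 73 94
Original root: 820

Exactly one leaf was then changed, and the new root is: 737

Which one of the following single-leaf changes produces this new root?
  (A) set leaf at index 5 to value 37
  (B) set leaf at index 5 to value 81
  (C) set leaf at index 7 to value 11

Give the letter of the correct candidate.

Original leaves: [15, 32, 81, 43, 45, 52, 73, 94]
Target new root: 737
Try each candidate change and compute the resulting root:
Candidate A: set leaf[5] = 37 -> leaves = [15, 32, 81, 43, 45, 37, 73, 94]
  L0: [15, 32, 81, 43, 45, 37, 73, 94]
  L1: h(15,32)=(15*31+32)%997=497 h(81,43)=(81*31+43)%997=560 h(45,37)=(45*31+37)%997=435 h(73,94)=(73*31+94)%997=363 -> [497, 560, 435, 363]
  L2: h(497,560)=(497*31+560)%997=15 h(435,363)=(435*31+363)%997=887 -> [15, 887]
  L3: h(15,887)=(15*31+887)%997=355 -> [355]
  root = 355 != target 737
Candidate B: set leaf[5] = 81 -> leaves = [15, 32, 81, 43, 45, 81, 73, 94]
  L0: [15, 32, 81, 43, 45, 81, 73, 94]
  L1: h(15,32)=(15*31+32)%997=497 h(81,43)=(81*31+43)%997=560 h(45,81)=(45*31+81)%997=479 h(73,94)=(73*31+94)%997=363 -> [497, 560, 479, 363]
  L2: h(497,560)=(497*31+560)%997=15 h(479,363)=(479*31+363)%997=257 -> [15, 257]
  L3: h(15,257)=(15*31+257)%997=722 -> [722]
  root = 722 != target 737
Candidate C: set leaf[7] = 11 -> leaves = [15, 32, 81, 43, 45, 52, 73, 11]
  L0: [15, 32, 81, 43, 45, 52, 73, 11]
  L1: h(15,32)=(15*31+32)%997=497 h(81,43)=(81*31+43)%997=560 h(45,52)=(45*31+52)%997=450 h(73,11)=(73*31+11)%997=280 -> [497, 560, 450, 280]
  L2: h(497,560)=(497*31+560)%997=15 h(450,280)=(450*31+280)%997=272 -> [15, 272]
  L3: h(15,272)=(15*31+272)%997=737 -> [737]
  root = 737 == target 737  ** MATCH **
Candidate C produces the target root.

Answer: C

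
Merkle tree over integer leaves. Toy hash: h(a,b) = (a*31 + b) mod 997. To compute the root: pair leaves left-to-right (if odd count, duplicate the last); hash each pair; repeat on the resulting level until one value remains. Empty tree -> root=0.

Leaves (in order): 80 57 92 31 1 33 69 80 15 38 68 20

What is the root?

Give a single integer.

L0: [80, 57, 92, 31, 1, 33, 69, 80, 15, 38, 68, 20]
L1: h(80,57)=(80*31+57)%997=543 h(92,31)=(92*31+31)%997=889 h(1,33)=(1*31+33)%997=64 h(69,80)=(69*31+80)%997=225 h(15,38)=(15*31+38)%997=503 h(68,20)=(68*31+20)%997=134 -> [543, 889, 64, 225, 503, 134]
L2: h(543,889)=(543*31+889)%997=773 h(64,225)=(64*31+225)%997=215 h(503,134)=(503*31+134)%997=772 -> [773, 215, 772]
L3: h(773,215)=(773*31+215)%997=250 h(772,772)=(772*31+772)%997=776 -> [250, 776]
L4: h(250,776)=(250*31+776)%997=550 -> [550]

Answer: 550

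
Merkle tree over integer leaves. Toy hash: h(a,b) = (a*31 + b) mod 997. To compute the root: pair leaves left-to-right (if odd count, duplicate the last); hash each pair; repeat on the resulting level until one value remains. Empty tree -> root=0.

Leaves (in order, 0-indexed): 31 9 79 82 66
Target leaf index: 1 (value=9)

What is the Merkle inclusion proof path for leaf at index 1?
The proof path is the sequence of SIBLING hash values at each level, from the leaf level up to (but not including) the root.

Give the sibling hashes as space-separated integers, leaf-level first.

Answer: 31 537 785

Derivation:
L0 (leaves): [31, 9, 79, 82, 66], target index=1
L1: h(31,9)=(31*31+9)%997=970 [pair 0] h(79,82)=(79*31+82)%997=537 [pair 1] h(66,66)=(66*31+66)%997=118 [pair 2] -> [970, 537, 118]
  Sibling for proof at L0: 31
L2: h(970,537)=(970*31+537)%997=697 [pair 0] h(118,118)=(118*31+118)%997=785 [pair 1] -> [697, 785]
  Sibling for proof at L1: 537
L3: h(697,785)=(697*31+785)%997=458 [pair 0] -> [458]
  Sibling for proof at L2: 785
Root: 458
Proof path (sibling hashes from leaf to root): [31, 537, 785]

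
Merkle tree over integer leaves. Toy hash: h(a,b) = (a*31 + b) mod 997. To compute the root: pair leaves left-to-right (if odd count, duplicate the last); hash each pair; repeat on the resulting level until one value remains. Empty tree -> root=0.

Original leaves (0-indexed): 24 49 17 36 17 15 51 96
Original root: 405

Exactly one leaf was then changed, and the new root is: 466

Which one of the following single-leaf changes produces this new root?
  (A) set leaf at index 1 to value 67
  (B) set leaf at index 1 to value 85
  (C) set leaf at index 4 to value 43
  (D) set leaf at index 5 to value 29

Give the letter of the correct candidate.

Original leaves: [24, 49, 17, 36, 17, 15, 51, 96]
Target new root: 466
Try each candidate change and compute the resulting root:
Candidate A: set leaf[1] = 67 -> leaves = [24, 67, 17, 36, 17, 15, 51, 96]
  L0: [24, 67, 17, 36, 17, 15, 51, 96]
  L1: h(24,67)=(24*31+67)%997=811 h(17,36)=(17*31+36)%997=563 h(17,15)=(17*31+15)%997=542 h(51,96)=(51*31+96)%997=680 -> [811, 563, 542, 680]
  L2: h(811,563)=(811*31+563)%997=779 h(542,680)=(542*31+680)%997=533 -> [779, 533]
  L3: h(779,533)=(779*31+533)%997=754 -> [754]
  root = 754 != target 466
Candidate B: set leaf[1] = 85 -> leaves = [24, 85, 17, 36, 17, 15, 51, 96]
  L0: [24, 85, 17, 36, 17, 15, 51, 96]
  L1: h(24,85)=(24*31+85)%997=829 h(17,36)=(17*31+36)%997=563 h(17,15)=(17*31+15)%997=542 h(51,96)=(51*31+96)%997=680 -> [829, 563, 542, 680]
  L2: h(829,563)=(829*31+563)%997=340 h(542,680)=(542*31+680)%997=533 -> [340, 533]
  L3: h(340,533)=(340*31+533)%997=106 -> [106]
  root = 106 != target 466
Candidate C: set leaf[4] = 43 -> leaves = [24, 49, 17, 36, 43, 15, 51, 96]
  L0: [24, 49, 17, 36, 43, 15, 51, 96]
  L1: h(24,49)=(24*31+49)%997=793 h(17,36)=(17*31+36)%997=563 h(43,15)=(43*31+15)%997=351 h(51,96)=(51*31+96)%997=680 -> [793, 563, 351, 680]
  L2: h(793,563)=(793*31+563)%997=221 h(351,680)=(351*31+680)%997=594 -> [221, 594]
  L3: h(221,594)=(221*31+594)%997=466 -> [466]
  root = 466 == target 466  ** MATCH **
Candidate D: set leaf[5] = 29 -> leaves = [24, 49, 17, 36, 17, 29, 51, 96]
  L0: [24, 49, 17, 36, 17, 29, 51, 96]
  L1: h(24,49)=(24*31+49)%997=793 h(17,36)=(17*31+36)%997=563 h(17,29)=(17*31+29)%997=556 h(51,96)=(51*31+96)%997=680 -> [793, 563, 556, 680]
  L2: h(793,563)=(793*31+563)%997=221 h(556,680)=(556*31+680)%997=967 -> [221, 967]
  L3: h(221,967)=(221*31+967)%997=839 -> [839]
  root = 839 != target 466
Candidate C produces the target root.

Answer: C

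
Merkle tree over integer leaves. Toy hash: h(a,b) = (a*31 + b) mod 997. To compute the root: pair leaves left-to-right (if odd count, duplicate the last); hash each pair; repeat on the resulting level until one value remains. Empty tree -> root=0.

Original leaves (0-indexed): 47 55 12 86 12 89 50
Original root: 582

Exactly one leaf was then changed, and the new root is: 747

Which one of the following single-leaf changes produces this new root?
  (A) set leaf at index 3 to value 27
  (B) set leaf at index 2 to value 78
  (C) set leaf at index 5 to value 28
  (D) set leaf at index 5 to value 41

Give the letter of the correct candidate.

Answer: A

Derivation:
Original leaves: [47, 55, 12, 86, 12, 89, 50]
Target new root: 747
Try each candidate change and compute the resulting root:
Candidate A: set leaf[3] = 27 -> leaves = [47, 55, 12, 27, 12, 89, 50]
  L0: [47, 55, 12, 27, 12, 89, 50]
  L1: h(47,55)=(47*31+55)%997=515 h(12,27)=(12*31+27)%997=399 h(12,89)=(12*31+89)%997=461 h(50,50)=(50*31+50)%997=603 -> [515, 399, 461, 603]
  L2: h(515,399)=(515*31+399)%997=412 h(461,603)=(461*31+603)%997=936 -> [412, 936]
  L3: h(412,936)=(412*31+936)%997=747 -> [747]
  root = 747 == target 747  ** MATCH **
Candidate B: set leaf[2] = 78 -> leaves = [47, 55, 78, 86, 12, 89, 50]
  L0: [47, 55, 78, 86, 12, 89, 50]
  L1: h(47,55)=(47*31+55)%997=515 h(78,86)=(78*31+86)%997=510 h(12,89)=(12*31+89)%997=461 h(50,50)=(50*31+50)%997=603 -> [515, 510, 461, 603]
  L2: h(515,510)=(515*31+510)%997=523 h(461,603)=(461*31+603)%997=936 -> [523, 936]
  L3: h(523,936)=(523*31+936)%997=200 -> [200]
  root = 200 != target 747
Candidate C: set leaf[5] = 28 -> leaves = [47, 55, 12, 86, 12, 28, 50]
  L0: [47, 55, 12, 86, 12, 28, 50]
  L1: h(47,55)=(47*31+55)%997=515 h(12,86)=(12*31+86)%997=458 h(12,28)=(12*31+28)%997=400 h(50,50)=(50*31+50)%997=603 -> [515, 458, 400, 603]
  L2: h(515,458)=(515*31+458)%997=471 h(400,603)=(400*31+603)%997=42 -> [471, 42]
  L3: h(471,42)=(471*31+42)%997=685 -> [685]
  root = 685 != target 747
Candidate D: set leaf[5] = 41 -> leaves = [47, 55, 12, 86, 12, 41, 50]
  L0: [47, 55, 12, 86, 12, 41, 50]
  L1: h(47,55)=(47*31+55)%997=515 h(12,86)=(12*31+86)%997=458 h(12,41)=(12*31+41)%997=413 h(50,50)=(50*31+50)%997=603 -> [515, 458, 413, 603]
  L2: h(515,458)=(515*31+458)%997=471 h(413,603)=(413*31+603)%997=445 -> [471, 445]
  L3: h(471,445)=(471*31+445)%997=91 -> [91]
  root = 91 != target 747
Candidate A produces the target root.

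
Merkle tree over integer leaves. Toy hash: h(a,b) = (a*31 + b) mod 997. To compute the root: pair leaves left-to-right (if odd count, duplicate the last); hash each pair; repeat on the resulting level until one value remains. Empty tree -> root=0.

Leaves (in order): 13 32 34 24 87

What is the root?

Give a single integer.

Answer: 167

Derivation:
L0: [13, 32, 34, 24, 87]
L1: h(13,32)=(13*31+32)%997=435 h(34,24)=(34*31+24)%997=81 h(87,87)=(87*31+87)%997=790 -> [435, 81, 790]
L2: h(435,81)=(435*31+81)%997=605 h(790,790)=(790*31+790)%997=355 -> [605, 355]
L3: h(605,355)=(605*31+355)%997=167 -> [167]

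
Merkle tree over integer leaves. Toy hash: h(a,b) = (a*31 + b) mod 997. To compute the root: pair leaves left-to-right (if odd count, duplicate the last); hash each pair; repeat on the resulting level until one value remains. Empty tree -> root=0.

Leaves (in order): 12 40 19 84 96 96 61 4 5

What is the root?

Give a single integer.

L0: [12, 40, 19, 84, 96, 96, 61, 4, 5]
L1: h(12,40)=(12*31+40)%997=412 h(19,84)=(19*31+84)%997=673 h(96,96)=(96*31+96)%997=81 h(61,4)=(61*31+4)%997=898 h(5,5)=(5*31+5)%997=160 -> [412, 673, 81, 898, 160]
L2: h(412,673)=(412*31+673)%997=484 h(81,898)=(81*31+898)%997=418 h(160,160)=(160*31+160)%997=135 -> [484, 418, 135]
L3: h(484,418)=(484*31+418)%997=467 h(135,135)=(135*31+135)%997=332 -> [467, 332]
L4: h(467,332)=(467*31+332)%997=851 -> [851]

Answer: 851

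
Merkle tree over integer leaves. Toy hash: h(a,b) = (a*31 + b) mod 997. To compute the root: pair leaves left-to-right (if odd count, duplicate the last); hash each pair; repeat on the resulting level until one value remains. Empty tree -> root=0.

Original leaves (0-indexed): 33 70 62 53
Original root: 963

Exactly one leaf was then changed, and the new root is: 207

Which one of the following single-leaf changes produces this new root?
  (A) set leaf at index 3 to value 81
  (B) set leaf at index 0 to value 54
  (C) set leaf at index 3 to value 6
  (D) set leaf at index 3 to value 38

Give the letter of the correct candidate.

Original leaves: [33, 70, 62, 53]
Target new root: 207
Try each candidate change and compute the resulting root:
Candidate A: set leaf[3] = 81 -> leaves = [33, 70, 62, 81]
  L0: [33, 70, 62, 81]
  L1: h(33,70)=(33*31+70)%997=96 h(62,81)=(62*31+81)%997=9 -> [96, 9]
  L2: h(96,9)=(96*31+9)%997=991 -> [991]
  root = 991 != target 207
Candidate B: set leaf[0] = 54 -> leaves = [54, 70, 62, 53]
  L0: [54, 70, 62, 53]
  L1: h(54,70)=(54*31+70)%997=747 h(62,53)=(62*31+53)%997=978 -> [747, 978]
  L2: h(747,978)=(747*31+978)%997=207 -> [207]
  root = 207 == target 207  ** MATCH **
Candidate C: set leaf[3] = 6 -> leaves = [33, 70, 62, 6]
  L0: [33, 70, 62, 6]
  L1: h(33,70)=(33*31+70)%997=96 h(62,6)=(62*31+6)%997=931 -> [96, 931]
  L2: h(96,931)=(96*31+931)%997=916 -> [916]
  root = 916 != target 207
Candidate D: set leaf[3] = 38 -> leaves = [33, 70, 62, 38]
  L0: [33, 70, 62, 38]
  L1: h(33,70)=(33*31+70)%997=96 h(62,38)=(62*31+38)%997=963 -> [96, 963]
  L2: h(96,963)=(96*31+963)%997=948 -> [948]
  root = 948 != target 207
Candidate B produces the target root.

Answer: B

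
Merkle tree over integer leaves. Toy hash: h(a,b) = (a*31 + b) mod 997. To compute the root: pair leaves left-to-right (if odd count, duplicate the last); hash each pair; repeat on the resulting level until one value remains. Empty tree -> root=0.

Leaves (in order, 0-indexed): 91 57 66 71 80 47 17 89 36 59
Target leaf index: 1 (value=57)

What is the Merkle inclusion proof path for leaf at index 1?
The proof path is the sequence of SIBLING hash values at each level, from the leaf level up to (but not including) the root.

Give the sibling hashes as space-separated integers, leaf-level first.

L0 (leaves): [91, 57, 66, 71, 80, 47, 17, 89, 36, 59], target index=1
L1: h(91,57)=(91*31+57)%997=884 [pair 0] h(66,71)=(66*31+71)%997=123 [pair 1] h(80,47)=(80*31+47)%997=533 [pair 2] h(17,89)=(17*31+89)%997=616 [pair 3] h(36,59)=(36*31+59)%997=178 [pair 4] -> [884, 123, 533, 616, 178]
  Sibling for proof at L0: 91
L2: h(884,123)=(884*31+123)%997=608 [pair 0] h(533,616)=(533*31+616)%997=190 [pair 1] h(178,178)=(178*31+178)%997=711 [pair 2] -> [608, 190, 711]
  Sibling for proof at L1: 123
L3: h(608,190)=(608*31+190)%997=95 [pair 0] h(711,711)=(711*31+711)%997=818 [pair 1] -> [95, 818]
  Sibling for proof at L2: 190
L4: h(95,818)=(95*31+818)%997=772 [pair 0] -> [772]
  Sibling for proof at L3: 818
Root: 772
Proof path (sibling hashes from leaf to root): [91, 123, 190, 818]

Answer: 91 123 190 818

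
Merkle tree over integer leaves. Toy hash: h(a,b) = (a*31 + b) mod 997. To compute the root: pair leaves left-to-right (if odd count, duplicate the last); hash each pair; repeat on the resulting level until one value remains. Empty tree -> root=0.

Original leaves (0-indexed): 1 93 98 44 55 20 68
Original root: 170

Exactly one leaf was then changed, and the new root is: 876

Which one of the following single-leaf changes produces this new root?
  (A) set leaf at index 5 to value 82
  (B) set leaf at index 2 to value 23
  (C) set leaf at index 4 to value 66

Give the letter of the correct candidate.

Original leaves: [1, 93, 98, 44, 55, 20, 68]
Target new root: 876
Try each candidate change and compute the resulting root:
Candidate A: set leaf[5] = 82 -> leaves = [1, 93, 98, 44, 55, 82, 68]
  L0: [1, 93, 98, 44, 55, 82, 68]
  L1: h(1,93)=(1*31+93)%997=124 h(98,44)=(98*31+44)%997=91 h(55,82)=(55*31+82)%997=790 h(68,68)=(68*31+68)%997=182 -> [124, 91, 790, 182]
  L2: h(124,91)=(124*31+91)%997=944 h(790,182)=(790*31+182)%997=744 -> [944, 744]
  L3: h(944,744)=(944*31+744)%997=98 -> [98]
  root = 98 != target 876
Candidate B: set leaf[2] = 23 -> leaves = [1, 93, 23, 44, 55, 20, 68]
  L0: [1, 93, 23, 44, 55, 20, 68]
  L1: h(1,93)=(1*31+93)%997=124 h(23,44)=(23*31+44)%997=757 h(55,20)=(55*31+20)%997=728 h(68,68)=(68*31+68)%997=182 -> [124, 757, 728, 182]
  L2: h(124,757)=(124*31+757)%997=613 h(728,182)=(728*31+182)%997=816 -> [613, 816]
  L3: h(613,816)=(613*31+816)%997=876 -> [876]
  root = 876 == target 876  ** MATCH **
Candidate C: set leaf[4] = 66 -> leaves = [1, 93, 98, 44, 66, 20, 68]
  L0: [1, 93, 98, 44, 66, 20, 68]
  L1: h(1,93)=(1*31+93)%997=124 h(98,44)=(98*31+44)%997=91 h(66,20)=(66*31+20)%997=72 h(68,68)=(68*31+68)%997=182 -> [124, 91, 72, 182]
  L2: h(124,91)=(124*31+91)%997=944 h(72,182)=(72*31+182)%997=420 -> [944, 420]
  L3: h(944,420)=(944*31+420)%997=771 -> [771]
  root = 771 != target 876
Candidate B produces the target root.

Answer: B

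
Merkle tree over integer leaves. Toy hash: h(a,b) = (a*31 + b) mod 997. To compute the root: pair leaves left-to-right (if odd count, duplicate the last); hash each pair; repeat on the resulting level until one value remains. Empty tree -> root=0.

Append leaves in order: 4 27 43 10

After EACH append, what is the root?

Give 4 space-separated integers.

After append 4 (leaves=[4]):
  L0: [4]
  root=4
After append 27 (leaves=[4, 27]):
  L0: [4, 27]
  L1: h(4,27)=(4*31+27)%997=151 -> [151]
  root=151
After append 43 (leaves=[4, 27, 43]):
  L0: [4, 27, 43]
  L1: h(4,27)=(4*31+27)%997=151 h(43,43)=(43*31+43)%997=379 -> [151, 379]
  L2: h(151,379)=(151*31+379)%997=75 -> [75]
  root=75
After append 10 (leaves=[4, 27, 43, 10]):
  L0: [4, 27, 43, 10]
  L1: h(4,27)=(4*31+27)%997=151 h(43,10)=(43*31+10)%997=346 -> [151, 346]
  L2: h(151,346)=(151*31+346)%997=42 -> [42]
  root=42

Answer: 4 151 75 42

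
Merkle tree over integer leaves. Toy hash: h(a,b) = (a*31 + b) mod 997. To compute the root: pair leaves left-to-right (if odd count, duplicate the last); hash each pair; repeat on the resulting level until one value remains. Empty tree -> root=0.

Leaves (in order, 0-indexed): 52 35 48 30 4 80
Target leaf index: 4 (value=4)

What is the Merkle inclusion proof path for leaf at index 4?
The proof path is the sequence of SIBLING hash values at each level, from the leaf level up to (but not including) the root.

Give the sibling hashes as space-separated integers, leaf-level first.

Answer: 80 204 731

Derivation:
L0 (leaves): [52, 35, 48, 30, 4, 80], target index=4
L1: h(52,35)=(52*31+35)%997=650 [pair 0] h(48,30)=(48*31+30)%997=521 [pair 1] h(4,80)=(4*31+80)%997=204 [pair 2] -> [650, 521, 204]
  Sibling for proof at L0: 80
L2: h(650,521)=(650*31+521)%997=731 [pair 0] h(204,204)=(204*31+204)%997=546 [pair 1] -> [731, 546]
  Sibling for proof at L1: 204
L3: h(731,546)=(731*31+546)%997=276 [pair 0] -> [276]
  Sibling for proof at L2: 731
Root: 276
Proof path (sibling hashes from leaf to root): [80, 204, 731]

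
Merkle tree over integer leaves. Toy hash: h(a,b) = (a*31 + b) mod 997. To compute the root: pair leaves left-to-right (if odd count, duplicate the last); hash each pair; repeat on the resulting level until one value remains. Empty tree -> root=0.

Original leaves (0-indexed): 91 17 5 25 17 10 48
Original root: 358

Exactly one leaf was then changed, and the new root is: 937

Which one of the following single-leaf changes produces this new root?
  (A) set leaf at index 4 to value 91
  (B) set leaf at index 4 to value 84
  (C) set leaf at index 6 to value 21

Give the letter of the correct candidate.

Original leaves: [91, 17, 5, 25, 17, 10, 48]
Target new root: 937
Try each candidate change and compute the resulting root:
Candidate A: set leaf[4] = 91 -> leaves = [91, 17, 5, 25, 91, 10, 48]
  L0: [91, 17, 5, 25, 91, 10, 48]
  L1: h(91,17)=(91*31+17)%997=844 h(5,25)=(5*31+25)%997=180 h(91,10)=(91*31+10)%997=837 h(48,48)=(48*31+48)%997=539 -> [844, 180, 837, 539]
  L2: h(844,180)=(844*31+180)%997=422 h(837,539)=(837*31+539)%997=564 -> [422, 564]
  L3: h(422,564)=(422*31+564)%997=685 -> [685]
  root = 685 != target 937
Candidate B: set leaf[4] = 84 -> leaves = [91, 17, 5, 25, 84, 10, 48]
  L0: [91, 17, 5, 25, 84, 10, 48]
  L1: h(91,17)=(91*31+17)%997=844 h(5,25)=(5*31+25)%997=180 h(84,10)=(84*31+10)%997=620 h(48,48)=(48*31+48)%997=539 -> [844, 180, 620, 539]
  L2: h(844,180)=(844*31+180)%997=422 h(620,539)=(620*31+539)%997=816 -> [422, 816]
  L3: h(422,816)=(422*31+816)%997=937 -> [937]
  root = 937 == target 937  ** MATCH **
Candidate C: set leaf[6] = 21 -> leaves = [91, 17, 5, 25, 17, 10, 21]
  L0: [91, 17, 5, 25, 17, 10, 21]
  L1: h(91,17)=(91*31+17)%997=844 h(5,25)=(5*31+25)%997=180 h(17,10)=(17*31+10)%997=537 h(21,21)=(21*31+21)%997=672 -> [844, 180, 537, 672]
  L2: h(844,180)=(844*31+180)%997=422 h(537,672)=(537*31+672)%997=370 -> [422, 370]
  L3: h(422,370)=(422*31+370)%997=491 -> [491]
  root = 491 != target 937
Candidate B produces the target root.

Answer: B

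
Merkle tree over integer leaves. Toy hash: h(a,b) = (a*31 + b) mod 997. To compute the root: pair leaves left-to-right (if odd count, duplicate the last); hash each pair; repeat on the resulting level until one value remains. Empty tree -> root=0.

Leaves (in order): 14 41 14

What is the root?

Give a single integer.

Answer: 218

Derivation:
L0: [14, 41, 14]
L1: h(14,41)=(14*31+41)%997=475 h(14,14)=(14*31+14)%997=448 -> [475, 448]
L2: h(475,448)=(475*31+448)%997=218 -> [218]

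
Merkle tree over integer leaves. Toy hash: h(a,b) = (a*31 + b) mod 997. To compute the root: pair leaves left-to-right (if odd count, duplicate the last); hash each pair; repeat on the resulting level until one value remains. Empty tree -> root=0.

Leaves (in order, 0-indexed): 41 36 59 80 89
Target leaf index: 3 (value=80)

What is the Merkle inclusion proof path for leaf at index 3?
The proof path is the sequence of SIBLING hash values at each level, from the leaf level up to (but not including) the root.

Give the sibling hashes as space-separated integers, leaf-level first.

L0 (leaves): [41, 36, 59, 80, 89], target index=3
L1: h(41,36)=(41*31+36)%997=310 [pair 0] h(59,80)=(59*31+80)%997=912 [pair 1] h(89,89)=(89*31+89)%997=854 [pair 2] -> [310, 912, 854]
  Sibling for proof at L0: 59
L2: h(310,912)=(310*31+912)%997=552 [pair 0] h(854,854)=(854*31+854)%997=409 [pair 1] -> [552, 409]
  Sibling for proof at L1: 310
L3: h(552,409)=(552*31+409)%997=572 [pair 0] -> [572]
  Sibling for proof at L2: 409
Root: 572
Proof path (sibling hashes from leaf to root): [59, 310, 409]

Answer: 59 310 409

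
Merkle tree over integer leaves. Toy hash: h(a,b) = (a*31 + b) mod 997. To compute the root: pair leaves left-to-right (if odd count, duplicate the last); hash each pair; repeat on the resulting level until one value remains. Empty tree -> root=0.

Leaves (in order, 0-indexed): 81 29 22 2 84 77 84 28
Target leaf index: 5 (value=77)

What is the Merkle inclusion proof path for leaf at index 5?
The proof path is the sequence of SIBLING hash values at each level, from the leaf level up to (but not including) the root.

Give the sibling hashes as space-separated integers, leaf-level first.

Answer: 84 638 661

Derivation:
L0 (leaves): [81, 29, 22, 2, 84, 77, 84, 28], target index=5
L1: h(81,29)=(81*31+29)%997=546 [pair 0] h(22,2)=(22*31+2)%997=684 [pair 1] h(84,77)=(84*31+77)%997=687 [pair 2] h(84,28)=(84*31+28)%997=638 [pair 3] -> [546, 684, 687, 638]
  Sibling for proof at L0: 84
L2: h(546,684)=(546*31+684)%997=661 [pair 0] h(687,638)=(687*31+638)%997=1 [pair 1] -> [661, 1]
  Sibling for proof at L1: 638
L3: h(661,1)=(661*31+1)%997=552 [pair 0] -> [552]
  Sibling for proof at L2: 661
Root: 552
Proof path (sibling hashes from leaf to root): [84, 638, 661]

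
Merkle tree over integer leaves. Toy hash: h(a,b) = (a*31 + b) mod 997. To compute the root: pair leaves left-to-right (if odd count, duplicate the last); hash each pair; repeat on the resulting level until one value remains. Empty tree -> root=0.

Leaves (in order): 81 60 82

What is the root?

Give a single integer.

Answer: 571

Derivation:
L0: [81, 60, 82]
L1: h(81,60)=(81*31+60)%997=577 h(82,82)=(82*31+82)%997=630 -> [577, 630]
L2: h(577,630)=(577*31+630)%997=571 -> [571]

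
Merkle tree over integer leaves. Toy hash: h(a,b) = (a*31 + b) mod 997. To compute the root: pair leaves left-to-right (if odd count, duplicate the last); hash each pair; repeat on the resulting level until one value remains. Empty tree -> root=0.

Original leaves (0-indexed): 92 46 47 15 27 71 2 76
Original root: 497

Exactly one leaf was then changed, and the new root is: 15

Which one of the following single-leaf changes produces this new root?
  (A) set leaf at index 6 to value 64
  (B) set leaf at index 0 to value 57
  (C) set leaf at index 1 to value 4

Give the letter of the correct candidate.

Answer: C

Derivation:
Original leaves: [92, 46, 47, 15, 27, 71, 2, 76]
Target new root: 15
Try each candidate change and compute the resulting root:
Candidate A: set leaf[6] = 64 -> leaves = [92, 46, 47, 15, 27, 71, 64, 76]
  L0: [92, 46, 47, 15, 27, 71, 64, 76]
  L1: h(92,46)=(92*31+46)%997=904 h(47,15)=(47*31+15)%997=475 h(27,71)=(27*31+71)%997=908 h(64,76)=(64*31+76)%997=66 -> [904, 475, 908, 66]
  L2: h(904,475)=(904*31+475)%997=583 h(908,66)=(908*31+66)%997=298 -> [583, 298]
  L3: h(583,298)=(583*31+298)%997=425 -> [425]
  root = 425 != target 15
Candidate B: set leaf[0] = 57 -> leaves = [57, 46, 47, 15, 27, 71, 2, 76]
  L0: [57, 46, 47, 15, 27, 71, 2, 76]
  L1: h(57,46)=(57*31+46)%997=816 h(47,15)=(47*31+15)%997=475 h(27,71)=(27*31+71)%997=908 h(2,76)=(2*31+76)%997=138 -> [816, 475, 908, 138]
  L2: h(816,475)=(816*31+475)%997=846 h(908,138)=(908*31+138)%997=370 -> [846, 370]
  L3: h(846,370)=(846*31+370)%997=674 -> [674]
  root = 674 != target 15
Candidate C: set leaf[1] = 4 -> leaves = [92, 4, 47, 15, 27, 71, 2, 76]
  L0: [92, 4, 47, 15, 27, 71, 2, 76]
  L1: h(92,4)=(92*31+4)%997=862 h(47,15)=(47*31+15)%997=475 h(27,71)=(27*31+71)%997=908 h(2,76)=(2*31+76)%997=138 -> [862, 475, 908, 138]
  L2: h(862,475)=(862*31+475)%997=278 h(908,138)=(908*31+138)%997=370 -> [278, 370]
  L3: h(278,370)=(278*31+370)%997=15 -> [15]
  root = 15 == target 15  ** MATCH **
Candidate C produces the target root.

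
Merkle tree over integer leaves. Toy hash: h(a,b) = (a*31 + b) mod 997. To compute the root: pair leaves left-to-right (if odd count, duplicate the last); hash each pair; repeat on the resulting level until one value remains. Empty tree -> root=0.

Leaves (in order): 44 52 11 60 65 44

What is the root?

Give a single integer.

L0: [44, 52, 11, 60, 65, 44]
L1: h(44,52)=(44*31+52)%997=419 h(11,60)=(11*31+60)%997=401 h(65,44)=(65*31+44)%997=65 -> [419, 401, 65]
L2: h(419,401)=(419*31+401)%997=429 h(65,65)=(65*31+65)%997=86 -> [429, 86]
L3: h(429,86)=(429*31+86)%997=424 -> [424]

Answer: 424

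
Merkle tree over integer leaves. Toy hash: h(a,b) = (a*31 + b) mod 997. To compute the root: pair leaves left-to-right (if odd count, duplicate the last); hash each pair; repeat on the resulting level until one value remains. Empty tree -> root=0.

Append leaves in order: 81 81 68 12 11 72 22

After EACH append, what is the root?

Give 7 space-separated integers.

Answer: 81 598 774 718 621 579 870

Derivation:
After append 81 (leaves=[81]):
  L0: [81]
  root=81
After append 81 (leaves=[81, 81]):
  L0: [81, 81]
  L1: h(81,81)=(81*31+81)%997=598 -> [598]
  root=598
After append 68 (leaves=[81, 81, 68]):
  L0: [81, 81, 68]
  L1: h(81,81)=(81*31+81)%997=598 h(68,68)=(68*31+68)%997=182 -> [598, 182]
  L2: h(598,182)=(598*31+182)%997=774 -> [774]
  root=774
After append 12 (leaves=[81, 81, 68, 12]):
  L0: [81, 81, 68, 12]
  L1: h(81,81)=(81*31+81)%997=598 h(68,12)=(68*31+12)%997=126 -> [598, 126]
  L2: h(598,126)=(598*31+126)%997=718 -> [718]
  root=718
After append 11 (leaves=[81, 81, 68, 12, 11]):
  L0: [81, 81, 68, 12, 11]
  L1: h(81,81)=(81*31+81)%997=598 h(68,12)=(68*31+12)%997=126 h(11,11)=(11*31+11)%997=352 -> [598, 126, 352]
  L2: h(598,126)=(598*31+126)%997=718 h(352,352)=(352*31+352)%997=297 -> [718, 297]
  L3: h(718,297)=(718*31+297)%997=621 -> [621]
  root=621
After append 72 (leaves=[81, 81, 68, 12, 11, 72]):
  L0: [81, 81, 68, 12, 11, 72]
  L1: h(81,81)=(81*31+81)%997=598 h(68,12)=(68*31+12)%997=126 h(11,72)=(11*31+72)%997=413 -> [598, 126, 413]
  L2: h(598,126)=(598*31+126)%997=718 h(413,413)=(413*31+413)%997=255 -> [718, 255]
  L3: h(718,255)=(718*31+255)%997=579 -> [579]
  root=579
After append 22 (leaves=[81, 81, 68, 12, 11, 72, 22]):
  L0: [81, 81, 68, 12, 11, 72, 22]
  L1: h(81,81)=(81*31+81)%997=598 h(68,12)=(68*31+12)%997=126 h(11,72)=(11*31+72)%997=413 h(22,22)=(22*31+22)%997=704 -> [598, 126, 413, 704]
  L2: h(598,126)=(598*31+126)%997=718 h(413,704)=(413*31+704)%997=546 -> [718, 546]
  L3: h(718,546)=(718*31+546)%997=870 -> [870]
  root=870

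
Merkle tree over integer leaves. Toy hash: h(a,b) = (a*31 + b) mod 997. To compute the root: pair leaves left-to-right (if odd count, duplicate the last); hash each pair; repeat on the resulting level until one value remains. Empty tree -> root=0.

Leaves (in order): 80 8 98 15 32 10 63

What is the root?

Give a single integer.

L0: [80, 8, 98, 15, 32, 10, 63]
L1: h(80,8)=(80*31+8)%997=494 h(98,15)=(98*31+15)%997=62 h(32,10)=(32*31+10)%997=5 h(63,63)=(63*31+63)%997=22 -> [494, 62, 5, 22]
L2: h(494,62)=(494*31+62)%997=421 h(5,22)=(5*31+22)%997=177 -> [421, 177]
L3: h(421,177)=(421*31+177)%997=267 -> [267]

Answer: 267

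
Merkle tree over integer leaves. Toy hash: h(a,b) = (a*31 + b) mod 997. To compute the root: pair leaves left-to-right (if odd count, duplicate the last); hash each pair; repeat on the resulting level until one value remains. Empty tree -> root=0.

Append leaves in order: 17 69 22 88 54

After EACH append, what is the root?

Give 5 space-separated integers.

Answer: 17 596 237 303 881

Derivation:
After append 17 (leaves=[17]):
  L0: [17]
  root=17
After append 69 (leaves=[17, 69]):
  L0: [17, 69]
  L1: h(17,69)=(17*31+69)%997=596 -> [596]
  root=596
After append 22 (leaves=[17, 69, 22]):
  L0: [17, 69, 22]
  L1: h(17,69)=(17*31+69)%997=596 h(22,22)=(22*31+22)%997=704 -> [596, 704]
  L2: h(596,704)=(596*31+704)%997=237 -> [237]
  root=237
After append 88 (leaves=[17, 69, 22, 88]):
  L0: [17, 69, 22, 88]
  L1: h(17,69)=(17*31+69)%997=596 h(22,88)=(22*31+88)%997=770 -> [596, 770]
  L2: h(596,770)=(596*31+770)%997=303 -> [303]
  root=303
After append 54 (leaves=[17, 69, 22, 88, 54]):
  L0: [17, 69, 22, 88, 54]
  L1: h(17,69)=(17*31+69)%997=596 h(22,88)=(22*31+88)%997=770 h(54,54)=(54*31+54)%997=731 -> [596, 770, 731]
  L2: h(596,770)=(596*31+770)%997=303 h(731,731)=(731*31+731)%997=461 -> [303, 461]
  L3: h(303,461)=(303*31+461)%997=881 -> [881]
  root=881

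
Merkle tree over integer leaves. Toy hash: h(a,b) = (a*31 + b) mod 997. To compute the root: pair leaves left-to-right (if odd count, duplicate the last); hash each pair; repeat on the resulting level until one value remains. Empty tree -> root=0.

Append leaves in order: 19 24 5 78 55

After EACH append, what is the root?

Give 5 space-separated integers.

After append 19 (leaves=[19]):
  L0: [19]
  root=19
After append 24 (leaves=[19, 24]):
  L0: [19, 24]
  L1: h(19,24)=(19*31+24)%997=613 -> [613]
  root=613
After append 5 (leaves=[19, 24, 5]):
  L0: [19, 24, 5]
  L1: h(19,24)=(19*31+24)%997=613 h(5,5)=(5*31+5)%997=160 -> [613, 160]
  L2: h(613,160)=(613*31+160)%997=220 -> [220]
  root=220
After append 78 (leaves=[19, 24, 5, 78]):
  L0: [19, 24, 5, 78]
  L1: h(19,24)=(19*31+24)%997=613 h(5,78)=(5*31+78)%997=233 -> [613, 233]
  L2: h(613,233)=(613*31+233)%997=293 -> [293]
  root=293
After append 55 (leaves=[19, 24, 5, 78, 55]):
  L0: [19, 24, 5, 78, 55]
  L1: h(19,24)=(19*31+24)%997=613 h(5,78)=(5*31+78)%997=233 h(55,55)=(55*31+55)%997=763 -> [613, 233, 763]
  L2: h(613,233)=(613*31+233)%997=293 h(763,763)=(763*31+763)%997=488 -> [293, 488]
  L3: h(293,488)=(293*31+488)%997=598 -> [598]
  root=598

Answer: 19 613 220 293 598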